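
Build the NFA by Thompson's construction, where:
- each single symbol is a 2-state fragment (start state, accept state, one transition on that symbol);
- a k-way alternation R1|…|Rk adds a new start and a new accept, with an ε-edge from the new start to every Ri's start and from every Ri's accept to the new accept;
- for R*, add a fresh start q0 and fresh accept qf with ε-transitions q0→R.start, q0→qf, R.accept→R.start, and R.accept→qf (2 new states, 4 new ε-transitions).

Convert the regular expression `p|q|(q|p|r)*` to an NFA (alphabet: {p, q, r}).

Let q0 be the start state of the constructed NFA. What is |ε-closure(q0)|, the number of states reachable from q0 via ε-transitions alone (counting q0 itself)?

Compute the ε-closure size of each fragment's start state recursively; a symbol fragment's start has no outgoing ε-edge, so its closure is just itself (size 1).
  q|p|r : C = 1 + 1 + 1 + 1 = 4 (the new accept is not ε-reachable since no branch accepts ε)
  (q|p|r)* : the star's fresh start ε-reaches both the body's start and the fresh accept: C = 2 + 4 = 6
  p|q|(q|p|r)* : C = 1 (new start) + (1 + 1 + 6) + 1 (new accept, since some branch ε-reaches its own accept) = 10

10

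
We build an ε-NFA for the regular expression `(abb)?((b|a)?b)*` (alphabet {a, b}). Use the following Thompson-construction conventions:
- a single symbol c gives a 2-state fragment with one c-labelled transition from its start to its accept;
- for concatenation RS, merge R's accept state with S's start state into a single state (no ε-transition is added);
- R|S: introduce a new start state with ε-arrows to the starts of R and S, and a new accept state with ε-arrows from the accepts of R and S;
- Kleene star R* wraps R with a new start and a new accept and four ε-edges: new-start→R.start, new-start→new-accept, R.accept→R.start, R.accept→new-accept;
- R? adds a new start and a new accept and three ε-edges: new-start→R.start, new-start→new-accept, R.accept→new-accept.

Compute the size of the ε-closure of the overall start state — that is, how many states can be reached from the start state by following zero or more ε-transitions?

9

Work bottom-up. For each fragment F, track |ε-closure(F.start)| and whether F's accept lies in that closure (i.e. whether F accepts ε). A single-symbol fragment has closure size 1 and does not accept ε.
  abb : same as the first factor's closure: |closure| = 1
  (abb)? : new start has ε-edges to the inner start and to the new accept, so |closure| = 2 + 1 = 3
  b|a : new start ε-reaches every alternative's start; none of them accept ε, so the new accept is not reached: |closure| = 1 + 1 + 1 = 3
  (b|a)? : new start has ε-edges to the inner start and to the new accept, so |closure| = 2 + 3 = 5
  (b|a)?b : |closure| = 5 + (1−1) = 5 (closure spills across the concat boundary because the left factor accepts ε)
  ((b|a)?b)* : the star's fresh start ε-reaches both the body's start and the fresh accept: |closure| = 2 + 5 = 7
  (abb)?((b|a)?b)* : the left operand accepts ε, so the closure extends into the next operand (the shared merged state is already counted); |closure| = 3 + (7−1) = 9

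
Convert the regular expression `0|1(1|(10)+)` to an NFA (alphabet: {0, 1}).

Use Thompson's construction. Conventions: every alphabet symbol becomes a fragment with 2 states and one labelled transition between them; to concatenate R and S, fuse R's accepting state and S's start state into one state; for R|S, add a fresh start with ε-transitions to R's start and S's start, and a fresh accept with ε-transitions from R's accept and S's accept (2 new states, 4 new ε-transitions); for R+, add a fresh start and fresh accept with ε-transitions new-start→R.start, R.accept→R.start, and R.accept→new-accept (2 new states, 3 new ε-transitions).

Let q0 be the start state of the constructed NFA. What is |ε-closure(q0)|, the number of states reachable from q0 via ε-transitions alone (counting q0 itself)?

3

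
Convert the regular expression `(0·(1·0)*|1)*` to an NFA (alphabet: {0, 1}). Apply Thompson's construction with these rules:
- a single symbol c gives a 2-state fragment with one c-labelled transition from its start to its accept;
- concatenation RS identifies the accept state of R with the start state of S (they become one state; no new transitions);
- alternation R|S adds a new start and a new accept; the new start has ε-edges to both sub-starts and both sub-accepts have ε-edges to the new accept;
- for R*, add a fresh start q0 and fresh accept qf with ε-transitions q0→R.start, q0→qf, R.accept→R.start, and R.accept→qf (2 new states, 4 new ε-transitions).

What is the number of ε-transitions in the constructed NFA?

12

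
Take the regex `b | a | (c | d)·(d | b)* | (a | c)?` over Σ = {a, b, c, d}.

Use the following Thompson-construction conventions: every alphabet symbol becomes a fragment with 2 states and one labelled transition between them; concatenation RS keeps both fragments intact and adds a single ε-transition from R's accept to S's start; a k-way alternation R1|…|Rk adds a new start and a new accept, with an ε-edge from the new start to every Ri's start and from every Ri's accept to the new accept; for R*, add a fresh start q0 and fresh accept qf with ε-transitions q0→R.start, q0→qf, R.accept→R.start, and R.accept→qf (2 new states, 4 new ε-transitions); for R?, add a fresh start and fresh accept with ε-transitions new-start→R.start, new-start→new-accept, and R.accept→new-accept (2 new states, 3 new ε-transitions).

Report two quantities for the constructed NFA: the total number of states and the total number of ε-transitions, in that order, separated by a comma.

28, 28

By structural recursion:
Each of the 8 symbol leaves contributes 2 states and 0 ε-transitions.
  c | d — 6 states, 4 ε-transitions
  d | b — 6 states, 4 ε-transitions
  (d | b)* — 8 states, 8 ε-transitions
  (c | d)·(d | b)* — 14 states, 13 ε-transitions
  a | c — 6 states, 4 ε-transitions
  (a | c)? — 8 states, 7 ε-transitions
  b | a | (c | d)·(d | b)* | (a | c)? — 28 states, 28 ε-transitions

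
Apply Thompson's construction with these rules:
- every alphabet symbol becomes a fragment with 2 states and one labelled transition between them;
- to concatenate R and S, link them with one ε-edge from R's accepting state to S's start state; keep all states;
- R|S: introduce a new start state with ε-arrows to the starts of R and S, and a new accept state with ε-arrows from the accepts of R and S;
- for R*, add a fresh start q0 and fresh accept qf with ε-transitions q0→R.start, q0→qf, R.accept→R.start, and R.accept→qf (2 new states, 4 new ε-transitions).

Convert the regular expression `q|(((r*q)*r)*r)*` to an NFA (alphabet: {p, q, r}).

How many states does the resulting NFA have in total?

20

Bottom-up over the parse tree:
Each of the 5 symbol leaves contributes a 2-state fragment.
  r* → 4 states
  r*q → 6 states
  (r*q)* → 8 states
  (r*q)*r → 10 states
  ((r*q)*r)* → 12 states
  ((r*q)*r)*r → 14 states
  (((r*q)*r)*r)* → 16 states
  q|(((r*q)*r)*r)* → 20 states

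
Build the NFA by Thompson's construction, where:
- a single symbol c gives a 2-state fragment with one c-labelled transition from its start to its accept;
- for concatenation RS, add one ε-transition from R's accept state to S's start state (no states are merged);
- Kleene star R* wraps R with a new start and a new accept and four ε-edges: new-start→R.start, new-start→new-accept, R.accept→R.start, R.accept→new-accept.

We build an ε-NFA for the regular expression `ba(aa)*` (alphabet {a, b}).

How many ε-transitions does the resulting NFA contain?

7

Building bottom-up:
Each of the 4 symbol leaves contributes 0 ε-transitions.
  aa : 1 ε-transition
  (aa)* : 5 ε-transitions
  ba(aa)* : 7 ε-transitions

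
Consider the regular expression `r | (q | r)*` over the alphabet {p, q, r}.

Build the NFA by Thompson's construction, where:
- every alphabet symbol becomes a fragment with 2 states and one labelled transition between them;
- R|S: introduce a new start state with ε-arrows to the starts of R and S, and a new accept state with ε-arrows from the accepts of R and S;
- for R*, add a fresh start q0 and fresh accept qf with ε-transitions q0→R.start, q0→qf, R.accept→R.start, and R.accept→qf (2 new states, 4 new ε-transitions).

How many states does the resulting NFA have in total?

Building bottom-up:
Each of the 3 symbol leaves contributes a 2-state fragment.
  q | r → 6 states
  (q | r)* → 8 states
  r | (q | r)* → 12 states

12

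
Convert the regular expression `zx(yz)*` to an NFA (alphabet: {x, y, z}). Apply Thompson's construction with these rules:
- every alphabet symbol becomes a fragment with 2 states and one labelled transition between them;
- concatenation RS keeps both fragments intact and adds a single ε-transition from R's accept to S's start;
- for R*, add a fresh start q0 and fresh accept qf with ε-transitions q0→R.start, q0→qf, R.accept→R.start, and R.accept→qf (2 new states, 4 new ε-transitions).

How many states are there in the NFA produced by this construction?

10

Per subexpression:
Each of the 4 symbol leaves contributes a 2-state fragment.
  yz : 4 states
  (yz)* : 6 states
  zx(yz)* : 10 states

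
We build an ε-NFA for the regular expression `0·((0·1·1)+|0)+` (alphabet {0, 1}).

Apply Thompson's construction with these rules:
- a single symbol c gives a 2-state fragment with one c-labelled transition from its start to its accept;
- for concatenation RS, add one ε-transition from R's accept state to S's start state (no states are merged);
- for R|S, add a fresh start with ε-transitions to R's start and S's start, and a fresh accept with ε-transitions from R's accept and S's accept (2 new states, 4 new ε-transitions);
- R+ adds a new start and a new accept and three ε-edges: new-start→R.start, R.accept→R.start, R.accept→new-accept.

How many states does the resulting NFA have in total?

Per subexpression:
Each of the 5 symbol leaves contributes a 2-state fragment.
  0·1·1 → 6 states
  (0·1·1)+ → 8 states
  (0·1·1)+|0 → 12 states
  ((0·1·1)+|0)+ → 14 states
  0·((0·1·1)+|0)+ → 16 states

16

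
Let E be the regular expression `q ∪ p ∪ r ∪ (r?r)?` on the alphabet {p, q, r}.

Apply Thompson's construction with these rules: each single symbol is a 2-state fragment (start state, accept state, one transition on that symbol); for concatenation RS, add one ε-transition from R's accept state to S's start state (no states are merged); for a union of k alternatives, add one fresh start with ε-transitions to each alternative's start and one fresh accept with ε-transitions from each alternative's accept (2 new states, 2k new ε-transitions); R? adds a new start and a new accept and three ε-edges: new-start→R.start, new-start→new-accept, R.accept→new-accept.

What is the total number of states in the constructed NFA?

16

Per subexpression:
Each of the 5 symbol leaves contributes a 2-state fragment.
  r? → 4 states
  r?r → 6 states
  (r?r)? → 8 states
  q ∪ p ∪ r ∪ (r?r)? → 16 states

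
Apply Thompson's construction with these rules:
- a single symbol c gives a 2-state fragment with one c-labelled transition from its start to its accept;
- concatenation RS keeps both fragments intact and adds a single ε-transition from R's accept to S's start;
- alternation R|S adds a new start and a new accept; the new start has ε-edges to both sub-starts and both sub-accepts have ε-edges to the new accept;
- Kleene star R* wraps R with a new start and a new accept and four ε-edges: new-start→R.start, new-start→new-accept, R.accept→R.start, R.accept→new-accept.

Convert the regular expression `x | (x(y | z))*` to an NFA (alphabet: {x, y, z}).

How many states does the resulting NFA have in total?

14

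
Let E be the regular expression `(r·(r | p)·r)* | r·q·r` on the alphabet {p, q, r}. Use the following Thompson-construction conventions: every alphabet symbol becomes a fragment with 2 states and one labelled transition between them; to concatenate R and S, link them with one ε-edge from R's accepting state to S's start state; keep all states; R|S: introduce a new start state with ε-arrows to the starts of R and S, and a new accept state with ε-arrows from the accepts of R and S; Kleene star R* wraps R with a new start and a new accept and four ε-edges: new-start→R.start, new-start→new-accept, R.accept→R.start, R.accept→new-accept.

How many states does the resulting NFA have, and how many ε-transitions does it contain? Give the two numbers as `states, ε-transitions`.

20, 16

Building bottom-up:
Each of the 7 symbol leaves contributes 2 states and 0 ε-transitions.
  r | p — 6 states, 4 ε-transitions
  r·(r | p)·r — 10 states, 6 ε-transitions
  (r·(r | p)·r)* — 12 states, 10 ε-transitions
  r·q·r — 6 states, 2 ε-transitions
  (r·(r | p)·r)* | r·q·r — 20 states, 16 ε-transitions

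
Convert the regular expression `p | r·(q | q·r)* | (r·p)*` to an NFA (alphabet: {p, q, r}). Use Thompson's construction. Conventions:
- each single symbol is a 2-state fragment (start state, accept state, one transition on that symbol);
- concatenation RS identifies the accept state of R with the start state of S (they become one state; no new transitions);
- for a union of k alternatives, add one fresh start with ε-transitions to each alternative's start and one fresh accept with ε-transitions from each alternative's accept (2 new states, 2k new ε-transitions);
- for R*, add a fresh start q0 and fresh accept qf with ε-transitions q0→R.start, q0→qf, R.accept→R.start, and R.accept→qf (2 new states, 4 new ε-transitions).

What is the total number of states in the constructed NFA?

Per subexpression:
Each of the 7 symbol leaves contributes a 2-state fragment.
  q·r — 3 states
  q | q·r — 7 states
  (q | q·r)* — 9 states
  r·(q | q·r)* — 10 states
  r·p — 3 states
  (r·p)* — 5 states
  p | r·(q | q·r)* | (r·p)* — 19 states

19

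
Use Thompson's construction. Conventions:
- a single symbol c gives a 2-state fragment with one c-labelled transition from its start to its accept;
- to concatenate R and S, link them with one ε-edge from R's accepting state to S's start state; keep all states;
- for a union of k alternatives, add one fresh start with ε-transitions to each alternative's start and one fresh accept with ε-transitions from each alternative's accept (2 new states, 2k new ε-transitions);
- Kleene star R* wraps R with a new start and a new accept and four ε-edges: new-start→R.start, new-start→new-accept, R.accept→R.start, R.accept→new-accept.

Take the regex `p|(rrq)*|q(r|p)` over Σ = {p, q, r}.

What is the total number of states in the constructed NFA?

20

Bottom-up over the parse tree:
Each of the 7 symbol leaves contributes a 2-state fragment.
  rrq — 6 states
  (rrq)* — 8 states
  r|p — 6 states
  q(r|p) — 8 states
  p|(rrq)*|q(r|p) — 20 states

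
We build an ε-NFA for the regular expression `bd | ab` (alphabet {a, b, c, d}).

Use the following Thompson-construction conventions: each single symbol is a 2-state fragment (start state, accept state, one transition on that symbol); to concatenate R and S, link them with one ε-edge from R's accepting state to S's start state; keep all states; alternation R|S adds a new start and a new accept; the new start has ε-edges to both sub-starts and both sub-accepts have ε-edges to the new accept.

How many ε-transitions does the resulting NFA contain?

6

Building bottom-up:
Each of the 4 symbol leaves contributes 0 ε-transitions.
  bd — 1 ε-transition
  ab — 1 ε-transition
  bd | ab — 6 ε-transitions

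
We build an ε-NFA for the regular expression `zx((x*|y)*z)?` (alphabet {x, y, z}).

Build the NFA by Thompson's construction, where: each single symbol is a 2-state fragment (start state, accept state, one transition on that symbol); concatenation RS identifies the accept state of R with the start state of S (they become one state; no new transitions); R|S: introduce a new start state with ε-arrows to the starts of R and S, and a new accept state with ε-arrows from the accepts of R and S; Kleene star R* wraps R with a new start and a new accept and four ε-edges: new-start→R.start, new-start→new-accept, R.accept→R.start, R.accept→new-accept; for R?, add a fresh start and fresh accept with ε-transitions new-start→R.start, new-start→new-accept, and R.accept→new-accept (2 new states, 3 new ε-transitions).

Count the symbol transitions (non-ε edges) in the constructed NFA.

5

By structural recursion:
Each of the 5 symbol leaves contributes exactly 1 symbol transition.
  x* → 1 symbol transition
  x*|y → 2 symbol transitions
  (x*|y)* → 2 symbol transitions
  (x*|y)*z → 3 symbol transitions
  ((x*|y)*z)? → 3 symbol transitions
  zx((x*|y)*z)? → 5 symbol transitions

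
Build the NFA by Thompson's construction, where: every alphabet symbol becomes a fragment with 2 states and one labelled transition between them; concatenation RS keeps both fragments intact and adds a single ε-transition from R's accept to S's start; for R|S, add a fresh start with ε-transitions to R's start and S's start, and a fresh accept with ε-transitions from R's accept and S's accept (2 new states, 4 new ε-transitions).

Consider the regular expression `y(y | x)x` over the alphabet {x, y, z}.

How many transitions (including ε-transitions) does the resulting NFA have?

Building bottom-up:
Each of the 4 symbol leaves contributes 1 transition (1 symbol, 0 ε).
  y | x → 6 transitions (2 symbol, 4 ε)
  y(y | x)x → 10 transitions (4 symbol, 6 ε)

10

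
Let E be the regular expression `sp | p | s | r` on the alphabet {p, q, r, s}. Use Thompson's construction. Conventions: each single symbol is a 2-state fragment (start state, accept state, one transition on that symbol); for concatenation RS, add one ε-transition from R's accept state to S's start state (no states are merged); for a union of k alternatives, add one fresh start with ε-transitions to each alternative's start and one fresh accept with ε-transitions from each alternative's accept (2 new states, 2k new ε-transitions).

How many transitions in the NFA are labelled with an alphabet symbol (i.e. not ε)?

5

Building bottom-up:
Each of the 5 symbol leaves contributes exactly 1 symbol transition.
  sp — 2 symbol transitions
  sp | p | s | r — 5 symbol transitions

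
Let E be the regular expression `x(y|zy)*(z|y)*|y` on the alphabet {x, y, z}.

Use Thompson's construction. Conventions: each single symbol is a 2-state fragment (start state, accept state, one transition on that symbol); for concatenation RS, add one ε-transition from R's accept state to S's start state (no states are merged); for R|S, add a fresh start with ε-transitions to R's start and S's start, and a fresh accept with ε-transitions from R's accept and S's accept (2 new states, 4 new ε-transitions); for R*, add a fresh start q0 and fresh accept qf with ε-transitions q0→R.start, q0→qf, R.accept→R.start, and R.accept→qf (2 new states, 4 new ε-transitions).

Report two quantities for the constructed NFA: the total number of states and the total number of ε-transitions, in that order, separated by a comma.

24, 23

Bottom-up over the parse tree:
Each of the 7 symbol leaves contributes 2 states and 0 ε-transitions.
  zy → 4 states, 1 ε-transition
  y|zy → 8 states, 5 ε-transitions
  (y|zy)* → 10 states, 9 ε-transitions
  z|y → 6 states, 4 ε-transitions
  (z|y)* → 8 states, 8 ε-transitions
  x(y|zy)*(z|y)* → 20 states, 19 ε-transitions
  x(y|zy)*(z|y)*|y → 24 states, 23 ε-transitions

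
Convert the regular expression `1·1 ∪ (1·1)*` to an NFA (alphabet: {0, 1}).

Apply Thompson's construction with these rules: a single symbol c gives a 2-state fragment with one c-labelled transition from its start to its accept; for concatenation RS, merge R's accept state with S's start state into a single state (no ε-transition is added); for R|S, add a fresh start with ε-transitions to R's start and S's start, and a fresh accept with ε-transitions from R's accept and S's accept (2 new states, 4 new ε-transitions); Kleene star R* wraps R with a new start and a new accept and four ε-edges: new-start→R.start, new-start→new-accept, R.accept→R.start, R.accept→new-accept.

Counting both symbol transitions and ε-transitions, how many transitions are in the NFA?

Recursing over subexpressions:
Each of the 4 symbol leaves contributes 1 transition (1 symbol, 0 ε).
  1·1 = 2 transitions (2 symbol, 0 ε)
  1·1 = 2 transitions (2 symbol, 0 ε)
  (1·1)* = 6 transitions (2 symbol, 4 ε)
  1·1 ∪ (1·1)* = 12 transitions (4 symbol, 8 ε)

12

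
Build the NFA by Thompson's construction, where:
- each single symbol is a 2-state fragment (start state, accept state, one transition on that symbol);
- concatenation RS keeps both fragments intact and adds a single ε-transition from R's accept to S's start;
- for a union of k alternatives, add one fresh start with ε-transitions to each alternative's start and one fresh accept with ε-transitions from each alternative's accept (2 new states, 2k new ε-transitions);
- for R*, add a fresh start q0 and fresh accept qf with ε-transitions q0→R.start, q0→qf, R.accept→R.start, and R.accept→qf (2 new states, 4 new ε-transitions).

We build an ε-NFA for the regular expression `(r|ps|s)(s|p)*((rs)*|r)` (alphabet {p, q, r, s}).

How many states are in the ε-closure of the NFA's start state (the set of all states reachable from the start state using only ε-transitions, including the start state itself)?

4

Compute the ε-closure size of each fragment's start state recursively; a symbol fragment's start has no outgoing ε-edge, so its closure is just itself (size 1).
  ps : C equals the left operand's closure size = 1 (its accept is not ε-reachable, so the closure stops there)
  r|ps|s : C = 1 + 1 + 1 + 1 = 4 (the new accept is not ε-reachable since no branch accepts ε)
  s|p : C = 1 + 1 + 1 = 3 (the new accept is not ε-reachable since no branch accepts ε)
  (s|p)* : the star's fresh start ε-reaches both the body's start and the fresh accept: C = 2 + 3 = 5
  rs : same as the first factor's closure: C = 1
  (rs)* : new start has ε-edges to the inner start and to the new accept, so C = 2 + 1 = 3
  (rs)*|r : C = 1 (new start) + (3 + 1) + 1 (new accept, since some branch ε-reaches its own accept) = 6
  (r|ps|s)(s|p)*((rs)*|r) : same as the first factor's closure: C = 4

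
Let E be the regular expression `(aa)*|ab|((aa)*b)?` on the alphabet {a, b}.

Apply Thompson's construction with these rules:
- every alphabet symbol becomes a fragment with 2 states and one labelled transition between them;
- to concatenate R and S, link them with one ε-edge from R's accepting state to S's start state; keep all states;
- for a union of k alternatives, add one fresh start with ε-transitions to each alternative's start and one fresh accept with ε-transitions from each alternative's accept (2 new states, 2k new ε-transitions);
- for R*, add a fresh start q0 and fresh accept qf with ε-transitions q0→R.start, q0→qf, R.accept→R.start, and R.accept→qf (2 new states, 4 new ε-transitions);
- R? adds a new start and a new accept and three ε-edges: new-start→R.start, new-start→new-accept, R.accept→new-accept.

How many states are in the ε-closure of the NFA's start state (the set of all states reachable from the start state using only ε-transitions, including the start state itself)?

12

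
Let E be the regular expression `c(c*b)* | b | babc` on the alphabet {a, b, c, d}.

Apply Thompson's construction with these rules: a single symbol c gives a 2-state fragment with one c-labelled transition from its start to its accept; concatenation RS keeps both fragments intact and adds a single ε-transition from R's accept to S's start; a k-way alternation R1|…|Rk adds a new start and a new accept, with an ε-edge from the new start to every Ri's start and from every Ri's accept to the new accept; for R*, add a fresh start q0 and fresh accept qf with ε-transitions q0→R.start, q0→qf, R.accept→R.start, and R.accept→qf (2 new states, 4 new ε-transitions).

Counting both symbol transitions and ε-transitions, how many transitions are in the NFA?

27

By structural recursion:
Each of the 8 symbol leaves contributes 1 transition (1 symbol, 0 ε).
  c* — 5 transitions (1 symbol, 4 ε)
  c*b — 7 transitions (2 symbol, 5 ε)
  (c*b)* — 11 transitions (2 symbol, 9 ε)
  c(c*b)* — 13 transitions (3 symbol, 10 ε)
  babc — 7 transitions (4 symbol, 3 ε)
  c(c*b)* | b | babc — 27 transitions (8 symbol, 19 ε)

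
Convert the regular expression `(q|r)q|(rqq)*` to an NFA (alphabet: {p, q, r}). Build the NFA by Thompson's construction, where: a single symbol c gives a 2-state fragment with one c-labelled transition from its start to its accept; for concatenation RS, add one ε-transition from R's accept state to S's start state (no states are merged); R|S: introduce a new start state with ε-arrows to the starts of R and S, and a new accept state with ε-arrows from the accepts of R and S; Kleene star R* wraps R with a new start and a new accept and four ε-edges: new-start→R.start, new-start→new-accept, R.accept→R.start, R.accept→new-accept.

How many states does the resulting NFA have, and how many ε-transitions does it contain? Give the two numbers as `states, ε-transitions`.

18, 15

Bottom-up over the parse tree:
Each of the 6 symbol leaves contributes 2 states and 0 ε-transitions.
  q|r — 6 states, 4 ε-transitions
  (q|r)q — 8 states, 5 ε-transitions
  rqq — 6 states, 2 ε-transitions
  (rqq)* — 8 states, 6 ε-transitions
  (q|r)q|(rqq)* — 18 states, 15 ε-transitions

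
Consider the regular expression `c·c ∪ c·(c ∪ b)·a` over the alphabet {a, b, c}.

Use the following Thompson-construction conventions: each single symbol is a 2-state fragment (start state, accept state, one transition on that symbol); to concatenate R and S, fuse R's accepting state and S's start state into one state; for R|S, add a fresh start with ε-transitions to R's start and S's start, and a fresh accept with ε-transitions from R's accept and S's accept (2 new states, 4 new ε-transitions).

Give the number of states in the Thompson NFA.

By structural recursion:
Each of the 6 symbol leaves contributes a 2-state fragment.
  c·c : 3 states
  c ∪ b : 6 states
  c·(c ∪ b)·a : 8 states
  c·c ∪ c·(c ∪ b)·a : 13 states

13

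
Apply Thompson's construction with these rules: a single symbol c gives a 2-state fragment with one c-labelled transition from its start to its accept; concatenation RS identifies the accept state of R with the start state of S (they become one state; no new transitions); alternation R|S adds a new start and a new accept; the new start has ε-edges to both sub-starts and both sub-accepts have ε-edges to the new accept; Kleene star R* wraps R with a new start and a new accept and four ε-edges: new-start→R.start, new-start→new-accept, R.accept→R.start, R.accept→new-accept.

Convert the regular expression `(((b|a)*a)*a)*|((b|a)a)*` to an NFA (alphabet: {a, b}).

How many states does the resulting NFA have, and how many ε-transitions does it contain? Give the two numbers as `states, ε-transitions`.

25, 28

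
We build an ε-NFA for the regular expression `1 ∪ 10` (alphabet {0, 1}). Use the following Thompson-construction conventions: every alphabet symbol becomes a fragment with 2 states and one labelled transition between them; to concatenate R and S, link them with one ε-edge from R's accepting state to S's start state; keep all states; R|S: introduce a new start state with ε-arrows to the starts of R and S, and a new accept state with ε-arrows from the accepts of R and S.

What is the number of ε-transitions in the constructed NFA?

Bottom-up over the parse tree:
Each of the 3 symbol leaves contributes 0 ε-transitions.
  10 — 1 ε-transition
  1 ∪ 10 — 5 ε-transitions

5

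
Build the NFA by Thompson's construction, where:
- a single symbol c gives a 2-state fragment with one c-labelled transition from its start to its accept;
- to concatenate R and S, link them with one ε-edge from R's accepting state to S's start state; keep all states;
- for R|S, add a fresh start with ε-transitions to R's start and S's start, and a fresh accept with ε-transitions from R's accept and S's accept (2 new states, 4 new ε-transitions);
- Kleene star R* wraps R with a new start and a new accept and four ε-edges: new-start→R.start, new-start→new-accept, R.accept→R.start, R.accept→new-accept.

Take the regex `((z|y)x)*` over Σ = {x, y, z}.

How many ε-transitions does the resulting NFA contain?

Building bottom-up:
Each of the 3 symbol leaves contributes 0 ε-transitions.
  z|y = 4 ε-transitions
  (z|y)x = 5 ε-transitions
  ((z|y)x)* = 9 ε-transitions

9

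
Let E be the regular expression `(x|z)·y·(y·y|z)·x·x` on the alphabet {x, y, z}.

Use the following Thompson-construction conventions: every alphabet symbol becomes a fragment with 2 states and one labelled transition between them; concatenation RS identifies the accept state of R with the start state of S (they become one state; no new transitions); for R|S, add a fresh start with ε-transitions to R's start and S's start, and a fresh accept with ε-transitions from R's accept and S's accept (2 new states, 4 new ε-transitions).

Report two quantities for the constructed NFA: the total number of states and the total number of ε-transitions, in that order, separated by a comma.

Recursing over subexpressions:
Each of the 8 symbol leaves contributes 2 states and 0 ε-transitions.
  x|z = 6 states, 4 ε-transitions
  y·y = 3 states, 0 ε-transitions
  y·y|z = 7 states, 4 ε-transitions
  (x|z)·y·(y·y|z)·x·x = 15 states, 8 ε-transitions

15, 8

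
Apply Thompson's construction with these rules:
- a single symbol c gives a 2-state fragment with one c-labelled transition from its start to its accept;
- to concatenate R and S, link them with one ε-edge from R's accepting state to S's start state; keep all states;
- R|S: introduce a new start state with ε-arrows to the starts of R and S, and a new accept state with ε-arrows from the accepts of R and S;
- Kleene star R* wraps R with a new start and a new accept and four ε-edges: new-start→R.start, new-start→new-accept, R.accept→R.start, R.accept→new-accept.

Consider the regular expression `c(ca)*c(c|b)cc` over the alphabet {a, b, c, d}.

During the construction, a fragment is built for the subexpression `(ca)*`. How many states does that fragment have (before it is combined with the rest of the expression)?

Fragment for `(ca)*`:
Each of the 2 symbol leaves contributes a 2-state fragment.
  ca = 4 states
  (ca)* = 6 states

6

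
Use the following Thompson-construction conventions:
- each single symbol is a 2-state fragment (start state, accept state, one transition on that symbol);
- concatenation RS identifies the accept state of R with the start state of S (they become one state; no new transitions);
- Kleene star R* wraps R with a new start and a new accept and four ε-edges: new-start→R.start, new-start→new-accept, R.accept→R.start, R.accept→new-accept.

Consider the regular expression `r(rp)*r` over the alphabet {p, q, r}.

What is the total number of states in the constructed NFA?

7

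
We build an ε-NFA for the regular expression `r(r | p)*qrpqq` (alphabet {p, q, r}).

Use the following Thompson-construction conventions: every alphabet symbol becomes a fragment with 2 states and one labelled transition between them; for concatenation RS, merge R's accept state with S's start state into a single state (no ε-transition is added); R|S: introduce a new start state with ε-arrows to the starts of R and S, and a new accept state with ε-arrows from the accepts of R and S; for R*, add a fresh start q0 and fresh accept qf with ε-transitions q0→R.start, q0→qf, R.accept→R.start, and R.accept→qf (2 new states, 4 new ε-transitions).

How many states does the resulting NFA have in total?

Recursing over subexpressions:
Each of the 8 symbol leaves contributes a 2-state fragment.
  r | p : 6 states
  (r | p)* : 8 states
  r(r | p)*qrpqq : 14 states

14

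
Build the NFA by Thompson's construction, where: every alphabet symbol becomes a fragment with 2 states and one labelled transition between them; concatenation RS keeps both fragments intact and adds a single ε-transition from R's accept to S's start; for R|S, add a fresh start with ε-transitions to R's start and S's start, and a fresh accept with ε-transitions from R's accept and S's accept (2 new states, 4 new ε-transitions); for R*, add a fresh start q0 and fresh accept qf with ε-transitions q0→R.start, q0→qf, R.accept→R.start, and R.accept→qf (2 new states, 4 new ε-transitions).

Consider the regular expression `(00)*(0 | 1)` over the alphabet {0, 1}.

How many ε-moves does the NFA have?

Recursing over subexpressions:
Each of the 4 symbol leaves contributes 0 ε-transitions.
  00 → 1 ε-transition
  (00)* → 5 ε-transitions
  0 | 1 → 4 ε-transitions
  (00)*(0 | 1) → 10 ε-transitions

10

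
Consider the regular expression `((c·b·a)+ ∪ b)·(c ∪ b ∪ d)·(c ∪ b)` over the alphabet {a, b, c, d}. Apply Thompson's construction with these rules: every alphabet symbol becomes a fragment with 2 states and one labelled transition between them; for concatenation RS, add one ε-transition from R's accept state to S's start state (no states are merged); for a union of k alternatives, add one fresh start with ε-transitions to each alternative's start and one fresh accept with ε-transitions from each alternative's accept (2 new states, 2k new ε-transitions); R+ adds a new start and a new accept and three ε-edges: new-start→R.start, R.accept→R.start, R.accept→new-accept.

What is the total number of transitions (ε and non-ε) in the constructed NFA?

30

By structural recursion:
Each of the 9 symbol leaves contributes 1 transition (1 symbol, 0 ε).
  c·b·a = 5 transitions (3 symbol, 2 ε)
  (c·b·a)+ = 8 transitions (3 symbol, 5 ε)
  (c·b·a)+ ∪ b = 13 transitions (4 symbol, 9 ε)
  c ∪ b ∪ d = 9 transitions (3 symbol, 6 ε)
  c ∪ b = 6 transitions (2 symbol, 4 ε)
  ((c·b·a)+ ∪ b)·(c ∪ b ∪ d)·(c ∪ b) = 30 transitions (9 symbol, 21 ε)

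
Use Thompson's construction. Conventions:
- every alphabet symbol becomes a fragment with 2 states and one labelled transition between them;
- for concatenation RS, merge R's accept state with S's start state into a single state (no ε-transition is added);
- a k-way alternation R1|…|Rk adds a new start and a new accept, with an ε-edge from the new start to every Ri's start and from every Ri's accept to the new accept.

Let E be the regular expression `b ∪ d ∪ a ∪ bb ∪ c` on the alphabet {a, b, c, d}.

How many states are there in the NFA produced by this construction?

13

By structural recursion:
Each of the 6 symbol leaves contributes a 2-state fragment.
  bb : 3 states
  b ∪ d ∪ a ∪ bb ∪ c : 13 states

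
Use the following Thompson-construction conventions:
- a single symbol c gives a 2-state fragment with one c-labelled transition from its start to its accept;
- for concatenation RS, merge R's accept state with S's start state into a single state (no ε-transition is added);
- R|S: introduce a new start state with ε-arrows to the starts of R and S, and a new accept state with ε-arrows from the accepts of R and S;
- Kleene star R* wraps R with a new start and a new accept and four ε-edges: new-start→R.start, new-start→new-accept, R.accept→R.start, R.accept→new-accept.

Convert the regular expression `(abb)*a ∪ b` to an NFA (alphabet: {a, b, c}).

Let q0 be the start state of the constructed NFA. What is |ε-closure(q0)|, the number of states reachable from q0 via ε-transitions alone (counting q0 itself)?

5

Work bottom-up. For each fragment F, track |ε-closure(F.start)| and whether F's accept lies in that closure (i.e. whether F accepts ε). A single-symbol fragment has closure size 1 and does not accept ε.
  abb → same as the first factor's closure: |closure| = 1
  (abb)* → the star's fresh start ε-reaches both the body's start and the fresh accept: |closure| = 2 + 1 = 3
  (abb)*a → the left operand accepts ε, so the closure extends into the next operand (the shared merged state is already counted); |closure| = 3 + (1−1) = 3
  (abb)*a ∪ b → |closure| = 1 + 3 + 1 = 5 (the new accept is not ε-reachable since no branch accepts ε)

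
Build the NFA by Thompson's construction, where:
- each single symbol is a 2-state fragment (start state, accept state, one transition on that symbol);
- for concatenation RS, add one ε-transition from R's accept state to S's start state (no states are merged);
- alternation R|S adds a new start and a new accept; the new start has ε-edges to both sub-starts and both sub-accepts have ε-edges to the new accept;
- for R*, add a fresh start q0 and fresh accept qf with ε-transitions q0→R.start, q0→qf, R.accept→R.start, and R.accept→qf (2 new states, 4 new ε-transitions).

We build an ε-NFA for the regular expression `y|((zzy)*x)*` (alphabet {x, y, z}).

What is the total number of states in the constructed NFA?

16

Recursing over subexpressions:
Each of the 5 symbol leaves contributes a 2-state fragment.
  zzy : 6 states
  (zzy)* : 8 states
  (zzy)*x : 10 states
  ((zzy)*x)* : 12 states
  y|((zzy)*x)* : 16 states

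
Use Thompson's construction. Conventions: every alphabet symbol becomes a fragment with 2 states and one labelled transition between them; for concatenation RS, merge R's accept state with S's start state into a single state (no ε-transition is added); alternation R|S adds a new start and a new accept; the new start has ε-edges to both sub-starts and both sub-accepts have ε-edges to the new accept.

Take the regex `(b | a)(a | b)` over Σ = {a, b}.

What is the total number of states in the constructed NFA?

11

Recursing over subexpressions:
Each of the 4 symbol leaves contributes a 2-state fragment.
  b | a — 6 states
  a | b — 6 states
  (b | a)(a | b) — 11 states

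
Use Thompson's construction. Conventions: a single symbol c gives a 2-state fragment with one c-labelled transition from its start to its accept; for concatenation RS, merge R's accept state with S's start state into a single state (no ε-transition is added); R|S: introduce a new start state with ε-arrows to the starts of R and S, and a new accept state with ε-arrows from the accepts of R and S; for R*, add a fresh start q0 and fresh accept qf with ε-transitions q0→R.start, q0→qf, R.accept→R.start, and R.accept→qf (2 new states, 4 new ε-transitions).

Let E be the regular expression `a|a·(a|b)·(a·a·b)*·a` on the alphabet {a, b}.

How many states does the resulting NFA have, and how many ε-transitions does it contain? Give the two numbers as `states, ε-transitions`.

17, 12

By structural recursion:
Each of the 8 symbol leaves contributes 2 states and 0 ε-transitions.
  a|b : 6 states, 4 ε-transitions
  a·a·b : 4 states, 0 ε-transitions
  (a·a·b)* : 6 states, 4 ε-transitions
  a·(a|b)·(a·a·b)*·a : 13 states, 8 ε-transitions
  a|a·(a|b)·(a·a·b)*·a : 17 states, 12 ε-transitions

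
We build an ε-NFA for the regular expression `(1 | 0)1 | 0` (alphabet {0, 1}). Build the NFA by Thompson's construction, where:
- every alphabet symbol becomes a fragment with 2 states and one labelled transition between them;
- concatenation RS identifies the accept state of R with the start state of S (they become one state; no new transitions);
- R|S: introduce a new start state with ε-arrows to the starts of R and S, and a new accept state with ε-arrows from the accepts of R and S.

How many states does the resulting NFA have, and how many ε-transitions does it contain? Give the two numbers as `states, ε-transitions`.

Building bottom-up:
Each of the 4 symbol leaves contributes 2 states and 0 ε-transitions.
  1 | 0 → 6 states, 4 ε-transitions
  (1 | 0)1 → 7 states, 4 ε-transitions
  (1 | 0)1 | 0 → 11 states, 8 ε-transitions

11, 8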